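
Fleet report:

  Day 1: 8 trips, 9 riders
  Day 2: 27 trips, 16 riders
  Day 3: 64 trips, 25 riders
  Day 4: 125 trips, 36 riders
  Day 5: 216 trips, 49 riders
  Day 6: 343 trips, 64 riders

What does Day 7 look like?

Trips: perfect cubes: 2³, 3³, 4³, …; 8, 27, 64, 125, 216, 343 → 512.
Riders: perfect squares: 3², 4², 5², …, so 9, 16, 25, 36, 49, 64 → 81.
So the next row is 512 trips, 81 riders.

512 trips, 81 riders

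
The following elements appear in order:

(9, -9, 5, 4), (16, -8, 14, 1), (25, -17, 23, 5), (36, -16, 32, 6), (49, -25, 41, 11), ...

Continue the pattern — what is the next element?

(64, -24, 50, 17)

For the first entry, perfect squares: 3², 4², 5², …: 9, 16, 25, 36, 49 → 64.
Second entry: alternating steps +1, −9, +1, −9, …, so -9, -8, -17, -16, -25 → -24.
Third entry — +9 each step: 5, 14, 23, 32, 41 → 50.
Fourth entry: each term is the sum of the two before it; 4, 1, 5, 6, 11 → 17.
Putting it together: (64, -24, 50, 17).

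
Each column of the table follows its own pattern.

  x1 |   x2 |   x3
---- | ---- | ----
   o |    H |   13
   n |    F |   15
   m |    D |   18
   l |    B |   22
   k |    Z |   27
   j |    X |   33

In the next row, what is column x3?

40

Column x1 — letters move back 1 place in the alphabet: o, n, m, l, k, j → i.
Column x2: letters move back 2 places in the alphabet, wrapping A→Z; H, F, D, B, Z, X → V.
Column x3: differences are 2, 3, 4, … (increasing by 1 each time); 13, 15, 18, 22, 27, 33 → 40.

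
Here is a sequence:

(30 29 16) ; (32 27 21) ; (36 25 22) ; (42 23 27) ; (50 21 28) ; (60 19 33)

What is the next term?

(72 17 34)

First slot — differences are 2, 4, 6, … (increasing by 2 each time): 30, 32, 36, 42, 50, 60 → 72.
Second slot: −2 each step, so 29, 27, 25, 23, 21, 19 → 17.
Third slot — alternating steps +5, +1, +5, +1, …: 16, 21, 22, 27, 28, 33 → 34.
So the next term is (72 17 34).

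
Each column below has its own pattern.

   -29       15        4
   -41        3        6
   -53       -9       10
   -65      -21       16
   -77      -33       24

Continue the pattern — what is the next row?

First component: −12 each step, so -29, -41, -53, -65, -77 → -89.
For the second component, −12 each step: 15, 3, -9, -21, -33 → -45.
Third component: 4, 6, 10, 16, 24 → 34 (differences are 2, 4, 6, … (increasing by 2 each time)).
So the next row is -89  -45  34.

-89  -45  34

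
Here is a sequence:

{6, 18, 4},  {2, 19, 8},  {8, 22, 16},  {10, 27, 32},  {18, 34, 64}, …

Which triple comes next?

{28, 43, 128}

First component — each term is the sum of the two before it: 6, 2, 8, 10, 18 → 28.
Second component: differences are 1, 3, 5, … (increasing by 2 each time), so 18, 19, 22, 27, 34 → 43.
Third component: ×2 each step, so 4, 8, 16, 32, 64 → 128.
So the next triple is {28, 43, 128}.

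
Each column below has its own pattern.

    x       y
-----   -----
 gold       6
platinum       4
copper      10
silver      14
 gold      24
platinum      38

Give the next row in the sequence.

copper  62

For the column x, repeats gold → platinum → copper → silver: gold, platinum, copper, silver, gold, platinum → copper.
Column y — each term is the sum of the two before it: 6, 4, 10, 14, 24, 38 → 62.
Combining the parts gives copper  62.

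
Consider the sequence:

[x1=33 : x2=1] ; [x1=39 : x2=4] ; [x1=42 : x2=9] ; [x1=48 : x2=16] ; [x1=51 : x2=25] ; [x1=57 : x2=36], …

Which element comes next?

[x1=60 : x2=49]

X1 goes 33, 39, 42, 48, 51, 57 → 60 (alternating steps +6, +3, +6, +3, …).
X2: 1, 4, 9, 16, 25, 36 → 49 (differences are 3, 5, 7, … (increasing by 2 each time)).
So the next element is [x1=60 : x2=49].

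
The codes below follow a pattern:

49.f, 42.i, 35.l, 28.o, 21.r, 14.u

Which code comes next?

First component goes 49, 42, 35, 28, 21, 14 → 7 (−7 each step).
Letter: letters move forward 3 places in the alphabet, so f, i, l, o, r, u → x.
Combining the parts gives 7.x.

7.x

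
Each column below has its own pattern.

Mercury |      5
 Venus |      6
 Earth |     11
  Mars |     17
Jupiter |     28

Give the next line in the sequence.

Saturn  45

Planet goes Mercury, Venus, Earth, Mars, Jupiter → Saturn (runs through the planets Mercury→Neptune).
Second component — each term is the sum of the two before it: 5, 6, 11, 17, 28 → 45.
Combining the parts gives Saturn  45.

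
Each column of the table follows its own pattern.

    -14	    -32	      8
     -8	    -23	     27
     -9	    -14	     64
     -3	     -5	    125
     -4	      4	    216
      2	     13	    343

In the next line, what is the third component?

512

Third component: perfect cubes: 2³, 3³, 4³, …, so 8, 27, 64, 125, 216, 343 → 512.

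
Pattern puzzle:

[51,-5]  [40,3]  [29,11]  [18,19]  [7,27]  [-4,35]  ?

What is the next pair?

[-15,43]

First coordinate: 51, 40, 29, 18, 7, -4 → -15 (−11 each step).
For the second coordinate, +8 each step: -5, 3, 11, 19, 27, 35 → 43.
So the next pair is [-15,43].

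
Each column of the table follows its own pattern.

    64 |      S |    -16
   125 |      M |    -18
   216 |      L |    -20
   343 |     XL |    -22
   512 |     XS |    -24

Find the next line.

729  S  -26

First component goes 64, 125, 216, 343, 512 → 729 (perfect cubes: 4³, 5³, 6³, …).
Size — runs through clothing sizes XS→XL: S, M, L, XL, XS → S.
Third component — −2 each step: -16, -18, -20, -22, -24 → -26.
Putting it together: 729  S  -26.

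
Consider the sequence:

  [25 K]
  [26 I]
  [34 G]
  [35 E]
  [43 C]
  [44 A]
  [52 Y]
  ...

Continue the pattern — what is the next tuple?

First value: alternating steps +1, +8, +1, +8, …; 25, 26, 34, 35, 43, 44, 52 → 53.
For the letter, letters move back 2 places in the alphabet, wrapping A→Z: K, I, G, E, C, A, Y → W.
Combining the parts gives [53 W].

[53 W]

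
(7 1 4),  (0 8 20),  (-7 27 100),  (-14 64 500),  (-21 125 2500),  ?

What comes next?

(-28 216 12500)

First entry goes 7, 0, -7, -14, -21 → -28 (−7 each step).
Second entry — perfect cubes: 1³, 2³, 3³, …: 1, 8, 27, 64, 125 → 216.
Third entry: ×5 each step; 4, 20, 100, 500, 2500 → 12500.
Combining the parts gives (-28 216 12500).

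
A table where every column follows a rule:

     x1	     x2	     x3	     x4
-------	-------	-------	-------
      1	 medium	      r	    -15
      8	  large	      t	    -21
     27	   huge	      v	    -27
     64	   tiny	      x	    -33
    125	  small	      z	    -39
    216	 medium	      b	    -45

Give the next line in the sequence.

Column x1 — perfect cubes: 1³, 2³, 3³, …: 1, 8, 27, 64, 125, 216 → 343.
Column x2: repeats medium → large → huge → tiny → small, so medium, large, huge, tiny, small, medium → large.
For the column x3, letters move forward 2 places in the alphabet, wrapping Z→A: r, t, v, x, z, b → d.
Column x4: −6 each step, so -15, -21, -27, -33, -39, -45 → -51.
Putting it together: 343  large  d  -51.

343  large  d  -51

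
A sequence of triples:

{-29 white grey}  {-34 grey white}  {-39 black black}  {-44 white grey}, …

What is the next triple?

{-49 grey white}

First value: -29, -34, -39, -44 → -49 (−5 each step).
First shade — repeats white → grey → black: white, grey, black, white → grey.
Second shade: repeats grey → white → black, so grey, white, black, grey → white.
Putting it together: {-49 grey white}.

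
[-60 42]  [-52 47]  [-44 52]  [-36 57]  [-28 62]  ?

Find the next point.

For the first value, +8 each step: -60, -52, -44, -36, -28 → -20.
For the second value, +5 each step: 42, 47, 52, 57, 62 → 67.
Combining the parts gives [-20 67].

[-20 67]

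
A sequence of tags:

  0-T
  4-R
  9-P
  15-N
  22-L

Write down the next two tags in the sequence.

First component: differences are 4, 5, 6, … (increasing by 1 each time); 0, 4, 9, 15, 22 → 30 → 39.
Letter: letters move back 2 places in the alphabet, so T, R, P, N, L → J → H.
Putting the parts together: 30-J and then 39-H.

30-J, 39-H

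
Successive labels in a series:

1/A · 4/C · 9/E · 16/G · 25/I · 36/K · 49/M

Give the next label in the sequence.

First component goes 1, 4, 9, 16, 25, 36, 49 → 64 (perfect squares: 1², 2², 3², …).
Letter — letters move forward 2 places in the alphabet: A, C, E, G, I, K, M → O.
Putting it together: 64/O.

64/O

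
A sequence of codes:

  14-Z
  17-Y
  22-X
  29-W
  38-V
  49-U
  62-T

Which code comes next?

77-S

First component: 14, 17, 22, 29, 38, 49, 62 → 77 (differences are 3, 5, 7, … (increasing by 2 each time)).
Letter — letters move back 1 place in the alphabet: Z, Y, X, W, V, U, T → S.
Combining the parts gives 77-S.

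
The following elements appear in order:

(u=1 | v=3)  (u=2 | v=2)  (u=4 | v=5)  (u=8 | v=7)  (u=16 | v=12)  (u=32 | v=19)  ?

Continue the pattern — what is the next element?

U goes 1, 2, 4, 8, 16, 32 → 64 (×2 each step).
V: each term is the sum of the two before it; 3, 2, 5, 7, 12, 19 → 31.
Combining the parts gives (u=64 | v=31).

(u=64 | v=31)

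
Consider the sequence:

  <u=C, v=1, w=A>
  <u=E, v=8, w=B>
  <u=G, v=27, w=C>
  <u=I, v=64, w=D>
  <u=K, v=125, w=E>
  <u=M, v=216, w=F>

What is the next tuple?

<u=O, v=343, w=G>

U: letters move forward 2 places in the alphabet; C, E, G, I, K, M → O.
V: 1, 8, 27, 64, 125, 216 → 343 (perfect cubes: 1³, 2³, 3³, …).
W: letters move forward 1 place in the alphabet, so A, B, C, D, E, F → G.
Putting it together: <u=O, v=343, w=G>.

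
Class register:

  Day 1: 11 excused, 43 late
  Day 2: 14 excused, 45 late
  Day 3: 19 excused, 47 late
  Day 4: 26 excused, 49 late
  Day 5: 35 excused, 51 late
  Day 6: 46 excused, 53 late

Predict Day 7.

59 excused, 55 late

For the excused, differences are 3, 5, 7, … (increasing by 2 each time): 11, 14, 19, 26, 35, 46 → 59.
Late: +2 each step; 43, 45, 47, 49, 51, 53 → 55.
Combining the parts gives 59 excused, 55 late.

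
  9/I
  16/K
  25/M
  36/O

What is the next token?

49/Q

First component — perfect squares: 3², 4², 5², …: 9, 16, 25, 36 → 49.
Letter: letters move forward 2 places in the alphabet; I, K, M, O → Q.
So the next token is 49/Q.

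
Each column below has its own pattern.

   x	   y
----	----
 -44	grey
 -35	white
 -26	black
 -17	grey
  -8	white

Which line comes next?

1  black

Column x: -44, -35, -26, -17, -8 → 1 (+9 each step).
For the column y, repeats grey → white → black: grey, white, black, grey, white → black.
Combining the parts gives 1  black.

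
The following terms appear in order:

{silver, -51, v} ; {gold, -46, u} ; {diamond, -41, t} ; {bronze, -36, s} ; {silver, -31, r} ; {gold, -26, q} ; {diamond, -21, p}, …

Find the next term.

Rank: silver, gold, diamond, bronze, silver, gold, diamond → bronze (repeats silver → gold → diamond → bronze).
Second part: +5 each step; -51, -46, -41, -36, -31, -26, -21 → -16.
Letter goes v, u, t, s, r, q, p → o (letters move back 1 place in the alphabet).
Combining the parts gives {bronze, -16, o}.

{bronze, -16, o}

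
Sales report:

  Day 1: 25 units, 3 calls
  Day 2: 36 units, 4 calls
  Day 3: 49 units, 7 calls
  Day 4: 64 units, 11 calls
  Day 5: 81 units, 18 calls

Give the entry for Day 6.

For the units, perfect squares: 5², 6², 7², …: 25, 36, 49, 64, 81 → 100.
Calls — each term is the sum of the two before it: 3, 4, 7, 11, 18 → 29.
So the next row is 100 units, 29 calls.

100 units, 29 calls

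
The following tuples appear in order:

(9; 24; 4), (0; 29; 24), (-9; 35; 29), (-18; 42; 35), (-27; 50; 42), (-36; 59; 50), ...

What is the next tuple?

(-45; 69; 59)

First part — −9 each step: 9, 0, -9, -18, -27, -36 → -45.
For the second part, differences are 5, 6, 7, … (increasing by 1 each time): 24, 29, 35, 42, 50, 59 → 69.
Third part — always the previous value of the second part: 4, 24, 29, 35, 42, 50 → 59.
Putting it together: (-45; 69; 59).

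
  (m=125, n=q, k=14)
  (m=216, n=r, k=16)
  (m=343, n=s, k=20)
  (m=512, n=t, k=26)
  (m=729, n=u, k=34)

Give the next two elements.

(m=1000, n=v, k=44), (m=1331, n=w, k=56)

M goes 125, 216, 343, 512, 729 → 1000 → 1331 (perfect cubes: 5³, 6³, 7³, …).
N: letters move forward 1 place in the alphabet, so q, r, s, t, u → v → w.
K goes 14, 16, 20, 26, 34 → 44 → 56 (differences are 2, 4, 6, … (increasing by 2 each time)).
So the next two elements are (m=1000, n=v, k=44) and (m=1331, n=w, k=56).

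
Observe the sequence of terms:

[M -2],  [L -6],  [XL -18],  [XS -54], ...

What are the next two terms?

Size goes M, L, XL, XS → S → M (runs through clothing sizes XS→XL).
Second part: ×3 each step, so -2, -6, -18, -54 → -162 → -486.
Putting the parts together: [S -162] and then [M -486].

[S -162], [M -486]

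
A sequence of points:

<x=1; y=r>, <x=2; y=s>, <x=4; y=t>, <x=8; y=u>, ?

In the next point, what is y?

v

X goes 1, 2, 4, 8 → 16 (×2 each step).
Y — letters move forward 1 place in the alphabet: r, s, t, u → v.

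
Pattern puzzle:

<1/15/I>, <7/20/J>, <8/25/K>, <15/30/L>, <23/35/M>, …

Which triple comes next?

First entry goes 1, 7, 8, 15, 23 → 38 (each term is the sum of the two before it).
Second entry goes 15, 20, 25, 30, 35 → 40 (+5 each step).
Letter goes I, J, K, L, M → N (letters move forward 1 place in the alphabet).
Putting it together: <38/40/N>.

<38/40/N>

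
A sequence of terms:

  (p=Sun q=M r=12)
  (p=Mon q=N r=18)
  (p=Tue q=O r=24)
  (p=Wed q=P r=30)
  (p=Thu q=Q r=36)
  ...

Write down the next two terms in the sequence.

(p=Fri q=R r=42), (p=Sat q=S r=48)

P: Sun, Mon, Tue, Wed, Thu → Fri → Sat (runs through the weekdays Mon→Sun).
Q: letters move forward 1 place in the alphabet; M, N, O, P, Q → R → S.
R: 12, 18, 24, 30, 36 → 42 → 48 (+6 each step).
So the next two terms are (p=Fri q=R r=42) and (p=Sat q=S r=48).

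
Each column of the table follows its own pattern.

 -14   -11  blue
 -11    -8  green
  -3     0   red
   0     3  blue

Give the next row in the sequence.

8  11  green

First component — alternating steps +3, +8, +3, +8, …: -14, -11, -3, 0 → 8.
For the second component, always 3 more than the first component: -11, -8, 0, 3 → 11.
Colour goes blue, green, red, blue → green (repeats blue → green → red).
Combining the parts gives 8  11  green.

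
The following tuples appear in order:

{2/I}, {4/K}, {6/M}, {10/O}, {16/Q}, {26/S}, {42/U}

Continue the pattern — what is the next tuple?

{68/W}

First component: each term is the sum of the two before it, so 2, 4, 6, 10, 16, 26, 42 → 68.
Letter — letters move forward 2 places in the alphabet: I, K, M, O, Q, S, U → W.
Putting it together: {68/W}.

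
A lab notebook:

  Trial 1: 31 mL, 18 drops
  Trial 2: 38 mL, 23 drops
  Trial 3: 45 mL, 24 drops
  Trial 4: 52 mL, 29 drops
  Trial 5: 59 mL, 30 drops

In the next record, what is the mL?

66

For the mL, +7 each step: 31, 38, 45, 52, 59 → 66.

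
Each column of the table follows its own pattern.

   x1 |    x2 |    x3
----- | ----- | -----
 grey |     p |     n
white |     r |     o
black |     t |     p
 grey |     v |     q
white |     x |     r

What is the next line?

black  z  s

Column x1: grey, white, black, grey, white → black (repeats grey → white → black).
Column x2: letters move forward 2 places in the alphabet; p, r, t, v, x → z.
Column x3 goes n, o, p, q, r → s (letters move forward 1 place in the alphabet).
So the next line is black  z  s.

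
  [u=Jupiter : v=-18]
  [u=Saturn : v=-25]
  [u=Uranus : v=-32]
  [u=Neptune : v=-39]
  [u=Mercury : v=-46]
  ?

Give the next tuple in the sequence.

[u=Venus : v=-53]

U goes Jupiter, Saturn, Uranus, Neptune, Mercury → Venus (runs through the planets Mercury→Neptune).
V goes -18, -25, -32, -39, -46 → -53 (−7 each step).
So the next tuple is [u=Venus : v=-53].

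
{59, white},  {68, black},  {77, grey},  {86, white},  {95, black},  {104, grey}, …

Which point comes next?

First component goes 59, 68, 77, 86, 95, 104 → 113 (+9 each step).
Shade — repeats white → black → grey: white, black, grey, white, black, grey → white.
Putting it together: {113, white}.

{113, white}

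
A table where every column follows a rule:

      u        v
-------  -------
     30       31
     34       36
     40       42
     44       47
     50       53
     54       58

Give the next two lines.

60  64; 64  69

Column u: alternating steps +4, +6, +4, +6, …, so 30, 34, 40, 44, 50, 54 → 60 → 64.
Column v: alternating steps +5, +6, +5, +6, …, so 31, 36, 42, 47, 53, 58 → 64 → 69.
So the next two lines are 60  64 and 64  69.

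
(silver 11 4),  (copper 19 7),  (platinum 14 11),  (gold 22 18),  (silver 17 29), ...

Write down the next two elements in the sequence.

(copper 25 47), (platinum 20 76)

Metal: repeats silver → copper → platinum → gold, so silver, copper, platinum, gold, silver → copper → platinum.
For the second component, alternating steps +8, −5, +8, −5, …: 11, 19, 14, 22, 17 → 25 → 20.
Third component goes 4, 7, 11, 18, 29 → 47 → 76 (each term is the sum of the two before it).
So the next two elements are (copper 25 47) and (platinum 20 76).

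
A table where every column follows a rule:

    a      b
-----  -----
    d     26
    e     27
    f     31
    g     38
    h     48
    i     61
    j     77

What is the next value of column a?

Column a: d, e, f, g, h, i, j → k (letters move forward 1 place in the alphabet).
Column b — differences are 1, 4, 7, … (increasing by 3 each time): 26, 27, 31, 38, 48, 61, 77 → 96.

k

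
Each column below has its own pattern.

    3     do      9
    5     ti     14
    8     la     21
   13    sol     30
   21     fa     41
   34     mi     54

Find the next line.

First component — each term is the sum of the two before it: 3, 5, 8, 13, 21, 34 → 55.
Note — runs backward through the solfège scale do→ti: do, ti, la, sol, fa, mi → re.
Third component: differences are 5, 7, 9, … (increasing by 2 each time); 9, 14, 21, 30, 41, 54 → 69.
Combining the parts gives 55  re  69.

55  re  69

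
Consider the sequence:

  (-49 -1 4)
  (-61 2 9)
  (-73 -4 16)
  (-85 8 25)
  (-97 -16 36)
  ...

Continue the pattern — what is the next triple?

(-109 32 49)

First coordinate: −12 each step; -49, -61, -73, -85, -97 → -109.
Second coordinate — ×(-2) each step: -1, 2, -4, 8, -16 → 32.
Third coordinate: perfect squares: 2², 3², 4², …; 4, 9, 16, 25, 36 → 49.
Putting it together: (-109 32 49).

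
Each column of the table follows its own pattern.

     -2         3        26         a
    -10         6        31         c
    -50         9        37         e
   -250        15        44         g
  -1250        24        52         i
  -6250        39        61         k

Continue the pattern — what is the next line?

-31250  63  71  m

First component — ×5 each step: -2, -10, -50, -250, -1250, -6250 → -31250.
Second component — each term is the sum of the two before it: 3, 6, 9, 15, 24, 39 → 63.
Third component: 26, 31, 37, 44, 52, 61 → 71 (differences are 5, 6, 7, … (increasing by 1 each time)).
Letter: letters move forward 2 places in the alphabet; a, c, e, g, i, k → m.
So the next line is -31250  63  71  m.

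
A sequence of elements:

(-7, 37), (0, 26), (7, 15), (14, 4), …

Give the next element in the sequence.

First value goes -7, 0, 7, 14 → 21 (+7 each step).
For the second value, −11 each step: 37, 26, 15, 4 → -7.
Putting it together: (21, -7).

(21, -7)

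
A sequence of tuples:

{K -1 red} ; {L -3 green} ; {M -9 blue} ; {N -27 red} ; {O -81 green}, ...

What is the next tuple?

For the letter, letters move forward 1 place in the alphabet: K, L, M, N, O → P.
Second slot: -1, -3, -9, -27, -81 → -243 (×3 each step).
Colour: red, green, blue, red, green → blue (repeats red → green → blue).
So the next tuple is {P -243 blue}.

{P -243 blue}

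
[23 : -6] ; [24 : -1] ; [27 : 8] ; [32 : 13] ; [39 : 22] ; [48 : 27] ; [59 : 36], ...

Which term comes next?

[72 : 41]

For the first component, differences are 1, 3, 5, … (increasing by 2 each time): 23, 24, 27, 32, 39, 48, 59 → 72.
Second component: alternating steps +5, +9, +5, +9, …; -6, -1, 8, 13, 22, 27, 36 → 41.
Putting it together: [72 : 41].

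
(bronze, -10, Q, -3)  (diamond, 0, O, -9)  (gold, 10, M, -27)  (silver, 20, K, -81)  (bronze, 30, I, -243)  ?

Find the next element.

(diamond, 40, G, -729)

Rank: repeats bronze → diamond → gold → silver; bronze, diamond, gold, silver, bronze → diamond.
For the second component, +10 each step: -10, 0, 10, 20, 30 → 40.
Letter goes Q, O, M, K, I → G (letters move back 2 places in the alphabet).
Fourth component goes -3, -9, -27, -81, -243 → -729 (×3 each step).
Putting it together: (diamond, 40, G, -729).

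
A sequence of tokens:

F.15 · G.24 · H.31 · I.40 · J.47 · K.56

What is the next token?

For the letter, letters move forward 1 place in the alphabet: F, G, H, I, J, K → L.
Second component goes 15, 24, 31, 40, 47, 56 → 63 (alternating steps +9, +7, +9, +7, …).
Combining the parts gives L.63.

L.63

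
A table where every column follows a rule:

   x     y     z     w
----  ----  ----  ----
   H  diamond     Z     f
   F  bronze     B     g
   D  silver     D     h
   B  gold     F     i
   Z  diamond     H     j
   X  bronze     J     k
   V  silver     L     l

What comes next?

Column x: letters move back 2 places in the alphabet, wrapping A→Z, so H, F, D, B, Z, X, V → T.
Column y: diamond, bronze, silver, gold, diamond, bronze, silver → gold (repeats diamond → bronze → silver → gold).
Column z: letters move forward 2 places in the alphabet, wrapping Z→A; Z, B, D, F, H, J, L → N.
Column w: f, g, h, i, j, k, l → m (letters move forward 1 place in the alphabet).
So the next line is T  gold  N  m.

T  gold  N  m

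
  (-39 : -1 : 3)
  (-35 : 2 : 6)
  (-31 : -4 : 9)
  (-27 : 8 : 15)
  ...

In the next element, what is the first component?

First component: +4 each step, so -39, -35, -31, -27 → -23.
Second component: ×(-2) each step, so -1, 2, -4, 8 → -16.
Third component: 3, 6, 9, 15 → 24 (each term is the sum of the two before it).

-23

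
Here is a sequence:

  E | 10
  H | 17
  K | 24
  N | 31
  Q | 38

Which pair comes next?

Letter: E, H, K, N, Q → T (letters move forward 3 places in the alphabet).
Second value: +7 each step; 10, 17, 24, 31, 38 → 45.
Putting it together: T | 45.

T | 45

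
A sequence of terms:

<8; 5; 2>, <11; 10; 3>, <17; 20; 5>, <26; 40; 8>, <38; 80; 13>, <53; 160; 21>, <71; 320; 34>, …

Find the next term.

<92; 640; 55>

First entry: 8, 11, 17, 26, 38, 53, 71 → 92 (differences are 3, 6, 9, … (increasing by 3 each time)).
Second entry: ×2 each step, so 5, 10, 20, 40, 80, 160, 320 → 640.
Third entry: each term is the sum of the two before it, so 2, 3, 5, 8, 13, 21, 34 → 55.
Combining the parts gives <92; 640; 55>.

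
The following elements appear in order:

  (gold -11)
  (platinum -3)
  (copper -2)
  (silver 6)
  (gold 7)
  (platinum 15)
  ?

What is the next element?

(copper 16)

Metal: gold, platinum, copper, silver, gold, platinum → copper (repeats gold → platinum → copper → silver).
Second part: alternating steps +8, +1, +8, +1, …, so -11, -3, -2, 6, 7, 15 → 16.
Combining the parts gives (copper 16).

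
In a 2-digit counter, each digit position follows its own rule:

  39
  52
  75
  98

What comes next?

First digit goes 3, 5, 7, 9 → 1 (+2 each step, mod 10).
Second digit: +3 each step, mod 10; 9, 2, 5, 8 → 1.
Combining the parts gives 11.

11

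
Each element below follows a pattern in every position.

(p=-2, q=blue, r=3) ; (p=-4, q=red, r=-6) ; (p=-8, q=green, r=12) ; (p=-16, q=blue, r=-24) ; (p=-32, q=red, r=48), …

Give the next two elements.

(p=-64, q=green, r=-96), (p=-128, q=blue, r=192)

P: ×2 each step; -2, -4, -8, -16, -32 → -64 → -128.
Q: repeats blue → red → green; blue, red, green, blue, red → green → blue.
R goes 3, -6, 12, -24, 48 → -96 → 192 (×(-2) each step).
Putting the parts together: (p=-64, q=green, r=-96) and then (p=-128, q=blue, r=192).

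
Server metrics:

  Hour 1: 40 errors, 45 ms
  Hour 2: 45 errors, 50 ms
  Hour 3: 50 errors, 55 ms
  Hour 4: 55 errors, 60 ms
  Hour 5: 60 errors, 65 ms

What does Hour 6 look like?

Errors: 40, 45, 50, 55, 60 → 65 (+5 each step).
Ms goes 45, 50, 55, 60, 65 → 70 (always 5 more than the errors).
Putting it together: 65 errors, 70 ms.

65 errors, 70 ms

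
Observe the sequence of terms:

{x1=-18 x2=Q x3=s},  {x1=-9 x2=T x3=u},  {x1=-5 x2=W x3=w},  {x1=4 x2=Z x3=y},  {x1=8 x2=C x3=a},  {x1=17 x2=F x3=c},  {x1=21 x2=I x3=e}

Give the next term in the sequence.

X1: alternating steps +9, +4, +9, +4, …; -18, -9, -5, 4, 8, 17, 21 → 30.
X2 goes Q, T, W, Z, C, F, I → L (letters move forward 3 places in the alphabet, wrapping Z→A).
For the x3, letters move forward 2 places in the alphabet, wrapping Z→A: s, u, w, y, a, c, e → g.
So the next term is {x1=30 x2=L x3=g}.

{x1=30 x2=L x3=g}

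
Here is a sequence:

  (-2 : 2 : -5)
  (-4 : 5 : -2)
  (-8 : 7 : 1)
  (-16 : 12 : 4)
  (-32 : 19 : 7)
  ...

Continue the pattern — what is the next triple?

First slot: -2, -4, -8, -16, -32 → -64 (×2 each step).
Second slot: each term is the sum of the two before it; 2, 5, 7, 12, 19 → 31.
Third slot goes -5, -2, 1, 4, 7 → 10 (+3 each step).
Combining the parts gives (-64 : 31 : 10).

(-64 : 31 : 10)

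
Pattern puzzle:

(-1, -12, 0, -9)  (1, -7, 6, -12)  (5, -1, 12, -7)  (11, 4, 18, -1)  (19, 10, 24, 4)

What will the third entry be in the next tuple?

First entry — differences are 2, 4, 6, … (increasing by 2 each time): -1, 1, 5, 11, 19 → 29.
Second entry goes -12, -7, -1, 4, 10 → 15 (alternating steps +5, +6, +5, +6, …).
Third entry — +6 each step: 0, 6, 12, 18, 24 → 30.
Fourth entry goes -9, -12, -7, -1, 4 → 10 (always the previous value of the second entry).

30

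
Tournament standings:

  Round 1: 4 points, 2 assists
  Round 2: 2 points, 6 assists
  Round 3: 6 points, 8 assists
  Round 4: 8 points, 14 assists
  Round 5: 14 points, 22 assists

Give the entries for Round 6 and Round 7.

22 points, 36 assists; 36 points, 58 assists

Points: 4, 2, 6, 8, 14 → 22 → 36 (each term is the sum of the two before it).
For the assists, each term is the sum of the two before it: 2, 6, 8, 14, 22 → 36 → 58.
So the next two records are 22 points, 36 assists and 36 points, 58 assists.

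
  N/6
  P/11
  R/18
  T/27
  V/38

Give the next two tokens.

X/51, Z/66

Letter — letters move forward 2 places in the alphabet: N, P, R, T, V → X → Z.
Second component — differences are 5, 7, 9, … (increasing by 2 each time): 6, 11, 18, 27, 38 → 51 → 66.
So the next two tokens are X/51 and Z/66.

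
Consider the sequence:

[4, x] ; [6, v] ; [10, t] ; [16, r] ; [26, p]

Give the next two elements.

First slot goes 4, 6, 10, 16, 26 → 42 → 68 (each term is the sum of the two before it).
Letter: x, v, t, r, p → n → l (letters move back 2 places in the alphabet).
Putting the parts together: [42, n] and then [68, l].

[42, n], [68, l]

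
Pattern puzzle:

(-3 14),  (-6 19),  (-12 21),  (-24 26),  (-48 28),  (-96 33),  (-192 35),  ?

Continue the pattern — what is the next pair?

First value: -3, -6, -12, -24, -48, -96, -192 → -384 (×2 each step).
Second value: 14, 19, 21, 26, 28, 33, 35 → 40 (alternating steps +5, +2, +5, +2, …).
Combining the parts gives (-384 40).

(-384 40)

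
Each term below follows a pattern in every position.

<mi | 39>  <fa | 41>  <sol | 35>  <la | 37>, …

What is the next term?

Note goes mi, fa, sol, la → ti (runs through the solfège scale do→ti).
Second slot: alternating steps +2, −6, +2, −6, …; 39, 41, 35, 37 → 31.
So the next term is <ti | 31>.

<ti | 31>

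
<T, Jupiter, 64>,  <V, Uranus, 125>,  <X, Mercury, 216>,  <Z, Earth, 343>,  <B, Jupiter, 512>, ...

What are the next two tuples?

Letter: letters move forward 2 places in the alphabet, wrapping Z→A; T, V, X, Z, B → D → F.
Planet: repeats Jupiter → Uranus → Mercury → Earth; Jupiter, Uranus, Mercury, Earth, Jupiter → Uranus → Mercury.
Third part — perfect cubes: 4³, 5³, 6³, …: 64, 125, 216, 343, 512 → 729 → 1000.
Putting the parts together: <D, Uranus, 729> and then <F, Mercury, 1000>.

<D, Uranus, 729>, <F, Mercury, 1000>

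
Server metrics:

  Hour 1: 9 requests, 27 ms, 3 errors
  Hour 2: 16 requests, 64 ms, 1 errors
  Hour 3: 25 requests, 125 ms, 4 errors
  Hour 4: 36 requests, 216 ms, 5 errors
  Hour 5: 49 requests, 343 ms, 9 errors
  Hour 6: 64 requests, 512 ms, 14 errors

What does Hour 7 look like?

Requests — perfect squares: 3², 4², 5², …: 9, 16, 25, 36, 49, 64 → 81.
Ms: perfect cubes: 3³, 4³, 5³, …, so 27, 64, 125, 216, 343, 512 → 729.
For the errors, each term is the sum of the two before it: 3, 1, 4, 5, 9, 14 → 23.
Putting it together: 81 requests, 729 ms, 23 errors.

81 requests, 729 ms, 23 errors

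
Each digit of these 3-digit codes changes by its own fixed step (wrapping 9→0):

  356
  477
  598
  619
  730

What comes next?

851

First digit: 3, 4, 5, 6, 7 → 8 (+1 each step, mod 10).
Second digit goes 5, 7, 9, 1, 3 → 5 (+2 each step, mod 10).
Third digit: 6, 7, 8, 9, 0 → 1 (+1 each step, mod 10).
Combining the parts gives 851.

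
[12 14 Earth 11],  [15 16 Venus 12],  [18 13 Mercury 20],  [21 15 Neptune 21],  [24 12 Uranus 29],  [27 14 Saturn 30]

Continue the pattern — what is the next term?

First entry goes 12, 15, 18, 21, 24, 27 → 30 (+3 each step).
Second entry — alternating steps +2, −3, +2, −3, …: 14, 16, 13, 15, 12, 14 → 11.
Planet: runs backward through the planets Mercury→Neptune, so Earth, Venus, Mercury, Neptune, Uranus, Saturn → Jupiter.
Fourth entry goes 11, 12, 20, 21, 29, 30 → 38 (alternating steps +1, +8, +1, +8, …).
Combining the parts gives [30 11 Jupiter 38].

[30 11 Jupiter 38]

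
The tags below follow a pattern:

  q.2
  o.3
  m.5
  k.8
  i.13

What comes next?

g.21

Letter: q, o, m, k, i → g (letters move back 2 places in the alphabet).
Second component goes 2, 3, 5, 8, 13 → 21 (each term is the sum of the two before it).
Putting it together: g.21.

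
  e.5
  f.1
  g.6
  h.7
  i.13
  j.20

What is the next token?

k.33

Letter: letters move forward 1 place in the alphabet; e, f, g, h, i, j → k.
For the second component, each term is the sum of the two before it: 5, 1, 6, 7, 13, 20 → 33.
Combining the parts gives k.33.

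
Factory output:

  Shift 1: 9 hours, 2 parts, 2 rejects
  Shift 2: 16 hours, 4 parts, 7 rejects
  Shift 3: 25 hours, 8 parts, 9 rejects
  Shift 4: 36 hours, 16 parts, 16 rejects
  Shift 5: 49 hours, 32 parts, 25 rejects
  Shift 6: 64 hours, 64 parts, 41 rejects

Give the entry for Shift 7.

81 hours, 128 parts, 66 rejects

For the hours, perfect squares: 3², 4², 5², …: 9, 16, 25, 36, 49, 64 → 81.
Parts: ×2 each step; 2, 4, 8, 16, 32, 64 → 128.
Rejects: 2, 7, 9, 16, 25, 41 → 66 (each term is the sum of the two before it).
Combining the parts gives 81 hours, 128 parts, 66 rejects.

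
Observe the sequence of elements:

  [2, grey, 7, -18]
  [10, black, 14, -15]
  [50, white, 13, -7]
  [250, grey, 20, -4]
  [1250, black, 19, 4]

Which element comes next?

[6250, white, 26, 7]

First coordinate: 2, 10, 50, 250, 1250 → 6250 (×5 each step).
Shade: repeats grey → black → white; grey, black, white, grey, black → white.
Third coordinate goes 7, 14, 13, 20, 19 → 26 (alternating steps +7, −1, +7, −1, …).
Fourth coordinate — alternating steps +3, +8, +3, +8, …: -18, -15, -7, -4, 4 → 7.
Putting it together: [6250, white, 26, 7].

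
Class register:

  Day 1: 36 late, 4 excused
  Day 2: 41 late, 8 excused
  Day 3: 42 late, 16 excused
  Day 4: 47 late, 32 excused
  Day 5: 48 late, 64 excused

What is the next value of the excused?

Late — alternating steps +5, +1, +5, +1, …: 36, 41, 42, 47, 48 → 53.
Excused: ×2 each step, so 4, 8, 16, 32, 64 → 128.

128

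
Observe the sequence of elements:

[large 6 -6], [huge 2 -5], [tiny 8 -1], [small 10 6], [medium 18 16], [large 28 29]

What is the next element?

[huge 46 45]

Size: repeats large → huge → tiny → small → medium; large, huge, tiny, small, medium, large → huge.
Second entry: each term is the sum of the two before it, so 6, 2, 8, 10, 18, 28 → 46.
Third entry goes -6, -5, -1, 6, 16, 29 → 45 (differences are 1, 4, 7, … (increasing by 3 each time)).
Putting it together: [huge 46 45].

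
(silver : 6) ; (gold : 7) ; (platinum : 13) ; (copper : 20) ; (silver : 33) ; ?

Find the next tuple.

Metal — repeats silver → gold → platinum → copper: silver, gold, platinum, copper, silver → gold.
For the second slot, each term is the sum of the two before it: 6, 7, 13, 20, 33 → 53.
Putting it together: (gold : 53).

(gold : 53)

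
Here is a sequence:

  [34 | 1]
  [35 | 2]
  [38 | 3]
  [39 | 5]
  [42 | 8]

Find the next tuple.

First coordinate goes 34, 35, 38, 39, 42 → 43 (alternating steps +1, +3, +1, +3, …).
Second coordinate: each term is the sum of the two before it; 1, 2, 3, 5, 8 → 13.
Combining the parts gives [43 | 13].

[43 | 13]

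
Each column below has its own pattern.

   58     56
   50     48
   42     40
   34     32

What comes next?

26  24

First component — −8 each step: 58, 50, 42, 34 → 26.
Second component — always 2 less than the first component: 56, 48, 40, 32 → 24.
Putting it together: 26  24.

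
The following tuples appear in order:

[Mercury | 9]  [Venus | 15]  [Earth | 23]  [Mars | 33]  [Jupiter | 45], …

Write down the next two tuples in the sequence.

For the planet, runs through the planets Mercury→Neptune: Mercury, Venus, Earth, Mars, Jupiter → Saturn → Uranus.
Second part goes 9, 15, 23, 33, 45 → 59 → 75 (differences are 6, 8, 10, … (increasing by 2 each time)).
Putting the parts together: [Saturn | 59] and then [Uranus | 75].

[Saturn | 59], [Uranus | 75]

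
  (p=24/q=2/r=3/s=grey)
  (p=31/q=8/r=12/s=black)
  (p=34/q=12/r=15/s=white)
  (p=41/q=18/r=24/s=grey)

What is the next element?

P: alternating steps +7, +3, +7, +3, …, so 24, 31, 34, 41 → 44.
Q — alternating steps +6, +4, +6, +4, …: 2, 8, 12, 18 → 22.
R: 3, 12, 15, 24 → 27 (alternating steps +9, +3, +9, +3, …).
For the s, repeats grey → black → white: grey, black, white, grey → black.
Combining the parts gives (p=44/q=22/r=27/s=black).

(p=44/q=22/r=27/s=black)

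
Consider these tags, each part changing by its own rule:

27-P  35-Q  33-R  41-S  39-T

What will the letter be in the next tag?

U

First component: 27, 35, 33, 41, 39 → 47 (alternating steps +8, −2, +8, −2, …).
Letter: letters move forward 1 place in the alphabet, so P, Q, R, S, T → U.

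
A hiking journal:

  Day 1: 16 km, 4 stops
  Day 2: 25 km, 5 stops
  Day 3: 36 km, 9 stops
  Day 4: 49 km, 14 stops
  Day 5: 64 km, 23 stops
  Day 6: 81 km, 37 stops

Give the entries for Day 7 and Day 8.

100 km, 60 stops; 121 km, 97 stops

Km: perfect squares: 4², 5², 6², …; 16, 25, 36, 49, 64, 81 → 100 → 121.
Stops: each term is the sum of the two before it; 4, 5, 9, 14, 23, 37 → 60 → 97.
So the next two rows are 100 km, 60 stops and 121 km, 97 stops.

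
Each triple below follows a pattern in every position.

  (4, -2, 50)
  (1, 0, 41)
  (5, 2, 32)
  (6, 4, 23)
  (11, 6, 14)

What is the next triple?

(17, 8, 5)

First coordinate — each term is the sum of the two before it: 4, 1, 5, 6, 11 → 17.
Second coordinate: -2, 0, 2, 4, 6 → 8 (+2 each step).
Third coordinate: 50, 41, 32, 23, 14 → 5 (−9 each step).
Combining the parts gives (17, 8, 5).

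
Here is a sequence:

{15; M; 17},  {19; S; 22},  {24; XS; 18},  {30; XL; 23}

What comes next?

{37; L; 19}

First entry — differences are 4, 5, 6, … (increasing by 1 each time): 15, 19, 24, 30 → 37.
Size: M, S, XS, XL → L (runs backward through clothing sizes XS→XL).
Third entry goes 17, 22, 18, 23 → 19 (alternating steps +5, −4, +5, −4, …).
Putting it together: {37; L; 19}.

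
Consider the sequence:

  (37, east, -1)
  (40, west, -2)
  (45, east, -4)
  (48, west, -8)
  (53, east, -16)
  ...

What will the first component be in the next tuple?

56

First component — alternating steps +3, +5, +3, +5, …: 37, 40, 45, 48, 53 → 56.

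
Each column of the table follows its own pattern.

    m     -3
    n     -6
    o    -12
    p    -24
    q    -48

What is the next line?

r  -96

Letter: letters move forward 1 place in the alphabet, so m, n, o, p, q → r.
Second component — ×2 each step: -3, -6, -12, -24, -48 → -96.
So the next line is r  -96.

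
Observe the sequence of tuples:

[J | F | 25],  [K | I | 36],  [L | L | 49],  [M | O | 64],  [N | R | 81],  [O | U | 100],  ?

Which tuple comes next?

First letter: letters move forward 1 place in the alphabet, so J, K, L, M, N, O → P.
Second letter: F, I, L, O, R, U → X (letters move forward 3 places in the alphabet).
Third value: 25, 36, 49, 64, 81, 100 → 121 (perfect squares: 5², 6², 7², …).
Combining the parts gives [P | X | 121].

[P | X | 121]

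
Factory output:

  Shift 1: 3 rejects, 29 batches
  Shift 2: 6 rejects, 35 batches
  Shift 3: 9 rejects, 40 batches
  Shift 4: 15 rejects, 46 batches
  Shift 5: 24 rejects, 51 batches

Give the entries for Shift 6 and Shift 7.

39 rejects, 57 batches; 63 rejects, 62 batches

Rejects: 3, 6, 9, 15, 24 → 39 → 63 (each term is the sum of the two before it).
Batches: alternating steps +6, +5, +6, +5, …; 29, 35, 40, 46, 51 → 57 → 62.
Putting the parts together: 39 rejects, 57 batches and then 63 rejects, 62 batches.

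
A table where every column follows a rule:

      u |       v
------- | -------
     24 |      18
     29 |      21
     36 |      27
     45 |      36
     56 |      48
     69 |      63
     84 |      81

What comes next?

101  102

For the column u, differences are 5, 7, 9, … (increasing by 2 each time): 24, 29, 36, 45, 56, 69, 84 → 101.
Column v: 18, 21, 27, 36, 48, 63, 81 → 102 (differences are 3, 6, 9, … (increasing by 3 each time)).
Putting it together: 101  102.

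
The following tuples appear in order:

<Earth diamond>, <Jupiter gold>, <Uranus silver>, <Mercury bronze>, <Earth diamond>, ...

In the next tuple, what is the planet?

Jupiter

Planet: repeats Earth → Jupiter → Uranus → Mercury; Earth, Jupiter, Uranus, Mercury, Earth → Jupiter.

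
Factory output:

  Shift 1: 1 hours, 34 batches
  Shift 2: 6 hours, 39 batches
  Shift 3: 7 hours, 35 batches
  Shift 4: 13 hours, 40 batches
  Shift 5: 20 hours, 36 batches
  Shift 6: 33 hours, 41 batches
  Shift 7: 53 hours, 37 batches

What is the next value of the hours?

Hours — each term is the sum of the two before it: 1, 6, 7, 13, 20, 33, 53 → 86.

86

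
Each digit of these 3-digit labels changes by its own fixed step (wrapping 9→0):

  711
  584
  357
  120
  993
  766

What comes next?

First digit — −2 each step, mod 10: 7, 5, 3, 1, 9, 7 → 5.
Second digit — −3 each step, mod 10: 1, 8, 5, 2, 9, 6 → 3.
Third digit: +3 each step, mod 10, so 1, 4, 7, 0, 3, 6 → 9.
Putting it together: 539.

539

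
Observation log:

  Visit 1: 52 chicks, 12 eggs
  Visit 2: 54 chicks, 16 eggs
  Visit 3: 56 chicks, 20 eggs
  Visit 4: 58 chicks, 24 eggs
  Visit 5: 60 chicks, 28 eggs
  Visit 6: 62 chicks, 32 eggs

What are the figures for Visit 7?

Chicks goes 52, 54, 56, 58, 60, 62 → 64 (+2 each step).
Eggs: 12, 16, 20, 24, 28, 32 → 36 (+4 each step).
Putting it together: 64 chicks, 36 eggs.

64 chicks, 36 eggs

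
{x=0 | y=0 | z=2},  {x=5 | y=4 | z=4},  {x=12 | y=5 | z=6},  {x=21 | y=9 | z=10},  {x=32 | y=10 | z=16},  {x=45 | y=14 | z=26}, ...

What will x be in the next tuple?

60

X: differences are 5, 7, 9, … (increasing by 2 each time), so 0, 5, 12, 21, 32, 45 → 60.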